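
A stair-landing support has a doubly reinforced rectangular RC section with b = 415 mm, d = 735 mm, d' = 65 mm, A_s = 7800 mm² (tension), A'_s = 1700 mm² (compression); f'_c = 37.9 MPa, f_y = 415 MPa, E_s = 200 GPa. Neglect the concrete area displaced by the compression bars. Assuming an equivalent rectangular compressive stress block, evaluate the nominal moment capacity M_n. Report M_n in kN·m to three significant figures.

Assume both tension and compression steel yield.
Net tension couple steel: A_s − A'_s = 6100 mm².
a = (A_s − A'_s) f_y / (0.85 f'_c b) = 2531500/(0.85 × 37.9 × 415) = 189.35 mm.
c = a/β₁ = 189.35/0.779 = 243.07 mm; ε'_s = 0.003(c − d')/c = 0.0022 ≥ f_y/E_s = 0.0021, so compression steel does yield.
M_n = (A_s − A'_s) f_y (d − a/2) + A'_s f_y (d − d') = [2531500 × (735 − 94.675) + 705500 × (735 − 65)] × 10⁻⁶ = 1620.98 + 472.69 = 2093.67 kN·m.

M_n ≈ 2090 kN·m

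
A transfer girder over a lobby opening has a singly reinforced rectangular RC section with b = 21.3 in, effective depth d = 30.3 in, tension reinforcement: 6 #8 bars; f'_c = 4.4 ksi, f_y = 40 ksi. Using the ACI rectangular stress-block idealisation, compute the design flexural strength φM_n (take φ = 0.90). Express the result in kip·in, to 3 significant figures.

φM_n ≈ 4970 kip·in

A_s = 6 × 0.79 = 4.74 in².
T = A_s f_y = 4.74 × 40 = 189.6 kips.
a = T/(0.85 f'_c b) = 189.6/(0.85 × 4.4 × 21.3) = 2.380 in.
M_n = T(d − a/2) = 189.6 × (30.3 − 1.19) = 5519.3 kip·in.
φM_n = 0.90 × 5519.3 = 4967.4 kip·in.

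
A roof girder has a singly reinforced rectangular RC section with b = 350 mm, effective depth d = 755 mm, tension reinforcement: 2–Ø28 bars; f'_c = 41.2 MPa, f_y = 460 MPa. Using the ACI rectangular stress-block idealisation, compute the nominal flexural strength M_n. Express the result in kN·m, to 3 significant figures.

A_s = 2 × 616 = 1232 mm².
T = A_s f_y = 1232 × 460 = 566720 N = 566.72 kN.
From C = T: a = T/(0.85 f'_c b) = 566720/(0.85 × 41.2 × 350) = 46.24 mm.
M_n = T(d − a/2) = 566.72 kN × (755 − 23.12) mm = 414.77 kN·m.

M_n ≈ 415 kN·m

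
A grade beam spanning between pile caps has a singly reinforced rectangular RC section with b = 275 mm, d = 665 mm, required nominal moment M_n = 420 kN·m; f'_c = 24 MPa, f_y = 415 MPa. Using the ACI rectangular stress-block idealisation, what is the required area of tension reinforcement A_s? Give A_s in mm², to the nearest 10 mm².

With M_n = 0.85 f'_c a b (d − a/2), solve the quadratic for a:
a = d − √(d² − 2M_n/(0.85 f'_c b)) = 665 − √(665² − 2 × 420×10⁶/(0.85 × 24 × 275)) = 124.17 mm.
A_s = 0.85 f'_c a b / f_y = 0.85 × 24 × 124.17 × 275 / 415 = 1678.5 mm².

A_s ≈ 1680 mm²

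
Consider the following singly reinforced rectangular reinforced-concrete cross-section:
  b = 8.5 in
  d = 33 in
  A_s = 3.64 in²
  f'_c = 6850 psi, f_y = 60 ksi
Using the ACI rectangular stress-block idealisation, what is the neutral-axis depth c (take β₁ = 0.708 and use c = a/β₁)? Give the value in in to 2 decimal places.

T = A_s f_y = 3.64 × 60 = 218.4 kips.
a = T/(0.85 f'_c b) = 218.4/(0.85 × 6.85 × 8.5) = 4.4129 in.
With β₁ = 0.708, c = a/β₁ = 4.4129/0.708 = 6.23 in.

c ≈ 6.23 in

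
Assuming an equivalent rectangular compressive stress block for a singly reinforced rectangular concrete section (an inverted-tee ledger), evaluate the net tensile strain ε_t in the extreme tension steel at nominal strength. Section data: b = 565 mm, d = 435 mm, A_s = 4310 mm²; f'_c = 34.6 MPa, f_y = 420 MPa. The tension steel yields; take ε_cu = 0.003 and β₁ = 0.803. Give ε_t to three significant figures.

ε_t ≈ 0.00662

a = A_s f_y/(0.85 f'_c b) = 108.94 mm.
β₁ = 0.803, so c = a/β₁ = 108.94/0.803 = 135.67 mm.
From the linear strain diagram with ε_cu = 0.003: ε_t = 0.003 (d − c)/c = 0.003 × (435 − 135.67)/135.67 = 0.00662.
Since ε_t ≥ 0.005, the section is tension-controlled.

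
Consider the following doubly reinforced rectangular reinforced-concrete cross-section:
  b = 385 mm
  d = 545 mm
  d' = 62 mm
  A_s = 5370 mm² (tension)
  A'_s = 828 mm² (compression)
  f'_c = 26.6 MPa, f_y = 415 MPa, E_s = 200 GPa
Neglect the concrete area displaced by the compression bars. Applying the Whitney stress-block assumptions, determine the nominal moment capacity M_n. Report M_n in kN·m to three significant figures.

Assume both tension and compression steel yield.
Net tension couple steel: A_s − A'_s = 4542 mm².
a = (A_s − A'_s) f_y / (0.85 f'_c b) = 1884930/(0.85 × 26.6 × 385) = 216.54 mm.
c = a/β₁ = 216.54/0.85 = 254.75 mm; ε'_s = 0.003(c − d')/c = 0.0023 ≥ f_y/E_s = 0.0021, so compression steel does yield.
M_n = (A_s − A'_s) f_y (d − a/2) + A'_s f_y (d − d') = [1884930 × (545 − 108.27) + 343620 × (545 − 62)] × 10⁻⁶ = 823.21 + 165.97 = 989.18 kN·m.

M_n ≈ 989 kN·m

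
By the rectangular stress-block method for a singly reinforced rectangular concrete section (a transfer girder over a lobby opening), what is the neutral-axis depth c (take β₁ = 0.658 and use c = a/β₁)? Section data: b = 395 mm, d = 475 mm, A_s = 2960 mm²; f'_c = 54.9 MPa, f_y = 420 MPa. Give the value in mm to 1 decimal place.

c ≈ 102.5 mm

T = A_s f_y = 2960 × 420 = 1243200 N = 1243.2 kN.
Setting C = 0.85 f'_c a b equal to T: a = 1243200/(0.85 × 54.9 × 395) = 67.445 mm.
With β₁ = 0.658, c = a/β₁ = 67.445/0.658 = 102.5 mm.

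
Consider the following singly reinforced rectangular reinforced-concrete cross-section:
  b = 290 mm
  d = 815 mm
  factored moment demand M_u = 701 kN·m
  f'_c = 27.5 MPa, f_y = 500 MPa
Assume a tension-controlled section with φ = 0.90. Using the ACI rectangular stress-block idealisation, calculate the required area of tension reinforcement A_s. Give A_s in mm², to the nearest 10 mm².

A_s ≈ 2110 mm²

M_n = M_u/φ = 701/0.90 = 778.889 kN·m.
With M_n = 0.85 f'_c a b (d − a/2), solve the quadratic for a:
a = d − √(d² − 2M_n/(0.85 f'_c b)) = 815 − √(815² − 2 × 778.889×10⁶/(0.85 × 27.5 × 290)) = 155.89 mm.
A_s = 0.85 f'_c a b / f_y = 0.85 × 27.5 × 155.89 × 290 / 500 = 2113.5 mm².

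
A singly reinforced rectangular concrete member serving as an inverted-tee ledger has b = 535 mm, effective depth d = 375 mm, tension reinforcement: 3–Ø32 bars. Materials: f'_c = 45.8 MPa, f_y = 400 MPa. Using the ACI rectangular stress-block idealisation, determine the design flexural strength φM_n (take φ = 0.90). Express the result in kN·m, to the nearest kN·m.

φM_n ≈ 306 kN·m

A_s = 3 × 804 = 2412 mm².
T = A_s f_y = 2412 × 400 = 964800 N = 964.8 kN.
From C = T: a = T/(0.85 f'_c b) = 964800/(0.85 × 45.8 × 535) = 46.32 mm.
M_n = T(d − a/2) = 964.8 kN × (375 − 23.16) mm = 339.46 kN·m.
φM_n = 0.90 × 339.46 = 305.51 kN·m.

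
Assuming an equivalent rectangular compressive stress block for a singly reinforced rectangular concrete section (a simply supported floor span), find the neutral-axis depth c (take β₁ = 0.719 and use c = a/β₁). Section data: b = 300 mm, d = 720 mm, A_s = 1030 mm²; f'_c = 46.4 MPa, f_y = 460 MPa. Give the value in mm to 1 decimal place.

T = A_s f_y = 1030 × 460 = 473800 N = 473.8 kN.
Setting C = 0.85 f'_c a b equal to T: a = 473800/(0.85 × 46.4 × 300) = 40.044 mm.
With β₁ = 0.719, c = a/β₁ = 40.044/0.719 = 55.7 mm.

c ≈ 55.7 mm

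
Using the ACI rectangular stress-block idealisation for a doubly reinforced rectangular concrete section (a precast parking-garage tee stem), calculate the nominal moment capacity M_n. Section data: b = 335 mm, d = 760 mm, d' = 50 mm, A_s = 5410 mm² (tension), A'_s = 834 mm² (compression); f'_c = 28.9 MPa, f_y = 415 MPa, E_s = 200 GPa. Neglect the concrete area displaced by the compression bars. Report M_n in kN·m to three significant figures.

Assume both tension and compression steel yield.
Net tension couple steel: A_s − A'_s = 4576 mm².
a = (A_s − A'_s) f_y / (0.85 f'_c b) = 1899040/(0.85 × 28.9 × 335) = 230.77 mm.
c = a/β₁ = 230.77/0.844 = 273.42 mm; ε'_s = 0.003(c − d')/c = 0.0025 ≥ f_y/E_s = 0.0021, so compression steel does yield.
M_n = (A_s − A'_s) f_y (d − a/2) + A'_s f_y (d − d') = [1899040 × (760 − 115.385) + 346110 × (760 − 50)] × 10⁻⁶ = 1224.15 + 245.74 = 1469.89 kN·m.

M_n ≈ 1470 kN·m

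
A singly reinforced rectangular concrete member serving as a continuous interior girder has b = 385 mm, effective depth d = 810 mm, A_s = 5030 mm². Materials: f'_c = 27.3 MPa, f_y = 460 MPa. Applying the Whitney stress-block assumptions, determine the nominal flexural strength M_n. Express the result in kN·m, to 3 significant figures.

T = A_s f_y = 5030 × 460 = 2313800 N = 2313.8 kN.
From C = T: a = T/(0.85 f'_c b) = 2313800/(0.85 × 27.3 × 385) = 258.99 mm.
M_n = T(d − a/2) = 2313.8 kN × (810 − 129.495) mm = 1574.55 kN·m.

M_n ≈ 1570 kN·m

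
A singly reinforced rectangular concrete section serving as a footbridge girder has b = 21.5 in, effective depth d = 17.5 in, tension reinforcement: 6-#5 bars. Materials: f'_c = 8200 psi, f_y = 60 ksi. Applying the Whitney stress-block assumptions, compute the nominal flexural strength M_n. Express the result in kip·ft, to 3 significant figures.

A_s = 6 × 0.31 = 1.86 in².
T = A_s f_y = 1.86 × 60 = 111.6 kips.
a = T/(0.85 f'_c b) = 111.6/(0.85 × 8.2 × 21.5) = 0.745 in.
M_n = T(d − a/2) = 111.6 × (17.5 − 0.3725) = 1911.4 kip·in = 1911.4/12 = 159.28 kip·ft.

M_n ≈ 159 kip·ft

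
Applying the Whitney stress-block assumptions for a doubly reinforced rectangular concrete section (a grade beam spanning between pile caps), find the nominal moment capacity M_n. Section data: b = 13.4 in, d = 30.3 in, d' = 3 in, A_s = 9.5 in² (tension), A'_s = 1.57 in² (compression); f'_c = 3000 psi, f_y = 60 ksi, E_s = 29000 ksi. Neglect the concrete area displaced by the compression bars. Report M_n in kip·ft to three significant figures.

Assume both steels yield.
a = (A_s − A'_s) f_y/(0.85 f'_c b) = (9.5 − 1.57) × 60/(0.85 × 3 × 13.4) = 13.924 in.
c = a/β₁ = 13.924/0.85 = 16.381 in; ε'_s = 0.003(c − d')/c = 0.0025 ≥ ε_y = 0.0021, so the compression steel yields.
M_n = (A_s − A'_s) f_y (d − a/2) + A'_s f_y (d − d') = 475.8 × (30.3 − 6.962) + 94.2 × (30.3 − 3) = 11104.2 + 2571.7 = 13675.9 kip·in = 13675.9/12 = 1139.66 kip·ft.

M_n ≈ 1140 kip·ft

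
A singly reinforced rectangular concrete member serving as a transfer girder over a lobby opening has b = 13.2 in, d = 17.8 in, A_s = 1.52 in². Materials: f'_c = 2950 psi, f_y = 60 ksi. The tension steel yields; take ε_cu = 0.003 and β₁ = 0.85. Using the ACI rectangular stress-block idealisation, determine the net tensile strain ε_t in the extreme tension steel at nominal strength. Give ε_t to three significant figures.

a = A_s f_y/(0.85 f'_c b) = 2.755 in.
β₁ = 0.85, so c = a/β₁ = 2.755/0.85 = 3.241 in.
From the linear strain diagram with ε_cu = 0.003: ε_t = 0.003 (d − c)/c = 0.003 × (17.8 − 3.241)/3.241 = 0.0135.
Since ε_t ≥ 0.005, the section is tension-controlled.

ε_t ≈ 0.0135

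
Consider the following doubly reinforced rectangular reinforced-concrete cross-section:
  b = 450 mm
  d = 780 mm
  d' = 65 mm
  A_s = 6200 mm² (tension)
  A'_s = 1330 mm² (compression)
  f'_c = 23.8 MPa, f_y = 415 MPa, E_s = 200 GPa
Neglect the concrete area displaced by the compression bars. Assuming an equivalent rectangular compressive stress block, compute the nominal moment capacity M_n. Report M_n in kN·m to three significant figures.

M_n ≈ 1750 kN·m

Assume both tension and compression steel yield.
Net tension couple steel: A_s − A'_s = 4870 mm².
a = (A_s − A'_s) f_y / (0.85 f'_c b) = 2021050/(0.85 × 23.8 × 450) = 222.01 mm.
c = a/β₁ = 222.01/0.85 = 261.19 mm; ε'_s = 0.003(c − d')/c = 0.0023 ≥ f_y/E_s = 0.0021, so compression steel does yield.
M_n = (A_s − A'_s) f_y (d − a/2) + A'_s f_y (d − d') = [2021050 × (780 − 111.005) + 551950 × (780 − 65)] × 10⁻⁶ = 1352.07 + 394.64 = 1746.71 kN·m.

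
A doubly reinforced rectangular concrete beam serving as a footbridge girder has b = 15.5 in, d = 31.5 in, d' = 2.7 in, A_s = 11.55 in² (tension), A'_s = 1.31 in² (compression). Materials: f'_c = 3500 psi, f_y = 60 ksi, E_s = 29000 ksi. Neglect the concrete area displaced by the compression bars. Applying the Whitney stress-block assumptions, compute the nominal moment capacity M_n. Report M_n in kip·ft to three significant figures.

Assume both steels yield.
a = (A_s − A'_s) f_y/(0.85 f'_c b) = (11.55 − 1.31) × 60/(0.85 × 3.5 × 15.5) = 13.324 in.
c = a/β₁ = 13.324/0.85 = 15.675 in; ε'_s = 0.003(c − d')/c = 0.0025 ≥ ε_y = 0.0021, so the compression steel yields.
M_n = (A_s − A'_s) f_y (d − a/2) + A'_s f_y (d − d') = 614.4 × (31.5 − 6.662) + 78.6 × (31.5 − 2.7) = 15260.5 + 2263.7 = 17524.2 kip·in = 17524.2/12 = 1460.35 kip·ft.

M_n ≈ 1460 kip·ft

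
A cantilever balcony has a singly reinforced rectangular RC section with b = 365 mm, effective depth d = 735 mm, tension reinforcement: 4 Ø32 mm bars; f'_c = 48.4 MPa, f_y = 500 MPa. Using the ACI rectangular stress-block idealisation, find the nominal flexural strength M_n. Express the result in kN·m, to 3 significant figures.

A_s = 4 × 804 = 3216 mm².
T = A_s f_y = 3216 × 500 = 1608000 N = 1608 kN.
From C = T: a = T/(0.85 f'_c b) = 1608000/(0.85 × 48.4 × 365) = 107.09 mm.
M_n = T(d − a/2) = 1608 kN × (735 − 53.545) mm = 1095.78 kN·m.

M_n ≈ 1100 kN·m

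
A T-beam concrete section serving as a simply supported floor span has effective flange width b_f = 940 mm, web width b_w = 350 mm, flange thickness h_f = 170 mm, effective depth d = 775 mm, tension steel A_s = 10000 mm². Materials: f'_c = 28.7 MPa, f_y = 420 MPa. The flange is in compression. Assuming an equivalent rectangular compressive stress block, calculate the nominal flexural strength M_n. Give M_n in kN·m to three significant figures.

Tension: T = A_s f_y = 10000 × 420 = 4200000 N.
Try a within the flange: a = T/(0.85 f'_c b_f) = 4200000/(0.85 × 28.7 × 940) = 183.16 mm.
a = 183.16 > h_f = 170 mm: the block extends into the web. Split into flange-overhang and web parts.
C_f = 0.85 f'_c (b_f − b_w) h_f = 0.85 × 28.7 × (940 − 350) × 170 = 2446819 N.
Remaining web compression depth: a_w = (T − C_f)/(0.85 f'_c b_w) = (4200000 − 2446819)/(0.85 × 28.7 × 350) = 205.33 mm.
M_n = C_f(d − h_f/2) + (T − C_f)(d − a_w/2) = 2446819 × (775 − 85) + 1753181 × (775 − 102.665) = 1688.31 + 1178.72 = 2867.03 × 10⁶ N·mm.
M_n = 2867.03 kN·m.

M_n ≈ 2870 kN·m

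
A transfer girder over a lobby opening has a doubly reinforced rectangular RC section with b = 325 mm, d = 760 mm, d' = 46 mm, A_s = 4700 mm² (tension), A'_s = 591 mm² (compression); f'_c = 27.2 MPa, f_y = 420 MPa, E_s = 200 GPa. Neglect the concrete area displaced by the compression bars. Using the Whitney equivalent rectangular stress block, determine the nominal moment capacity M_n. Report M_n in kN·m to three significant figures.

M_n ≈ 1290 kN·m

Assume both tension and compression steel yield.
Net tension couple steel: A_s − A'_s = 4109 mm².
a = (A_s − A'_s) f_y / (0.85 f'_c b) = 1725780/(0.85 × 27.2 × 325) = 229.68 mm.
c = a/β₁ = 229.68/0.85 = 270.21 mm; ε'_s = 0.003(c − d')/c = 0.0025 ≥ f_y/E_s = 0.0021, so compression steel does yield.
M_n = (A_s − A'_s) f_y (d − a/2) + A'_s f_y (d − d') = [1725780 × (760 − 114.84) + 248220 × (760 − 46)] × 10⁻⁶ = 1113.40 + 177.23 = 1290.63 kN·m.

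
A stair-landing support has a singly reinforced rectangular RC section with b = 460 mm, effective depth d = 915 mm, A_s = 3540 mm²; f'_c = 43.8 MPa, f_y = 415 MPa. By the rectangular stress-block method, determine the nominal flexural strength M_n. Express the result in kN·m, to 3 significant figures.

M_n ≈ 1280 kN·m

T = A_s f_y = 3540 × 415 = 1469100 N = 1469.1 kN.
From C = T: a = T/(0.85 f'_c b) = 1469100/(0.85 × 43.8 × 460) = 85.78 mm.
M_n = T(d − a/2) = 1469.1 kN × (915 − 42.89) mm = 1281.22 kN·m.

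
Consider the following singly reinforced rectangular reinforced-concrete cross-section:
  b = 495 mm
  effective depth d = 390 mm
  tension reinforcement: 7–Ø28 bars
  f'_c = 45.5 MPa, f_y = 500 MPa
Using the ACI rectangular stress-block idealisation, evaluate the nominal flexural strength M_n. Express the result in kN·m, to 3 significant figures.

M_n ≈ 719 kN·m

A_s = 7 × 616 = 4312 mm².
T = A_s f_y = 4312 × 500 = 2156000 N = 2156 kN.
From C = T: a = T/(0.85 f'_c b) = 2156000/(0.85 × 45.5 × 495) = 112.62 mm.
M_n = T(d − a/2) = 2156 kN × (390 − 56.31) mm = 719.44 kN·m.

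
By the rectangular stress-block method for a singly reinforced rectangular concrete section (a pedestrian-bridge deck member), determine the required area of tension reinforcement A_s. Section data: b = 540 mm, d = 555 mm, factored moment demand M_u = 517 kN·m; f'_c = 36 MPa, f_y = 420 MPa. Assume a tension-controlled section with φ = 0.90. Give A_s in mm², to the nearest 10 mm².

M_n = M_u/φ = 517/0.90 = 574.444 kN·m.
With M_n = 0.85 f'_c a b (d − a/2), solve the quadratic for a:
a = d − √(d² − 2M_n/(0.85 f'_c b)) = 555 − √(555² − 2 × 574.444×10⁶/(0.85 × 36 × 540)) = 66.64 mm.
A_s = 0.85 f'_c a b / f_y = 0.85 × 36 × 66.64 × 540 / 420 = 2621.8 mm².

A_s ≈ 2620 mm²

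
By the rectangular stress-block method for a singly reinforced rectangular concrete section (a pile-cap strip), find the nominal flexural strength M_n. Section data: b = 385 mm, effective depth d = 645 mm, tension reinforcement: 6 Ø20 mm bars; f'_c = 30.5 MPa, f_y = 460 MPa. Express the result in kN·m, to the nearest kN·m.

M_n ≈ 521 kN·m

A_s = 6 × 314 = 1884 mm².
T = A_s f_y = 1884 × 460 = 866640 N = 866.64 kN.
From C = T: a = T/(0.85 f'_c b) = 866640/(0.85 × 30.5 × 385) = 86.83 mm.
M_n = T(d − a/2) = 866.64 kN × (645 − 43.415) mm = 521.36 kN·m.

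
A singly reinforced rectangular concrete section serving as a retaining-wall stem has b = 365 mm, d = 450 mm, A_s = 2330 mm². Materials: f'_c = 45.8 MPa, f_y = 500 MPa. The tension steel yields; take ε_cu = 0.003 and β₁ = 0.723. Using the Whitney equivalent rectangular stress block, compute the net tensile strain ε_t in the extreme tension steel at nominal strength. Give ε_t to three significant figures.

a = A_s f_y/(0.85 f'_c b) = 81.99 mm.
β₁ = 0.723, so c = a/β₁ = 81.99/0.723 = 113.40 mm.
From the linear strain diagram with ε_cu = 0.003: ε_t = 0.003 (d − c)/c = 0.003 × (450 − 113.40)/113.40 = 0.00890.
Since ε_t ≥ 0.005, the section is tension-controlled.

ε_t ≈ 0.00890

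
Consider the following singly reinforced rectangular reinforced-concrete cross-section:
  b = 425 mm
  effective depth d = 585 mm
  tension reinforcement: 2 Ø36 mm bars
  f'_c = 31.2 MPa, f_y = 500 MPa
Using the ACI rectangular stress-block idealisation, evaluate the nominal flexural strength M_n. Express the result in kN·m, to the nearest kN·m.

A_s = 2 × 1018 = 2036 mm².
T = A_s f_y = 2036 × 500 = 1018000 N = 1018 kN.
From C = T: a = T/(0.85 f'_c b) = 1018000/(0.85 × 31.2 × 425) = 90.32 mm.
M_n = T(d − a/2) = 1018 kN × (585 − 45.16) mm = 549.56 kN·m.

M_n ≈ 550 kN·m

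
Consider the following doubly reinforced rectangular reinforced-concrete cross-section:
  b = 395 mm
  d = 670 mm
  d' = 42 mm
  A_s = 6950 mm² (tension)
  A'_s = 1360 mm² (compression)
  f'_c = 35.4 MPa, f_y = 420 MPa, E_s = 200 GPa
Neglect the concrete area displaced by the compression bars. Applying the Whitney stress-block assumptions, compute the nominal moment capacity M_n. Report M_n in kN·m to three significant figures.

Assume both tension and compression steel yield.
Net tension couple steel: A_s − A'_s = 5590 mm².
a = (A_s − A'_s) f_y / (0.85 f'_c b) = 2347800/(0.85 × 35.4 × 395) = 197.53 mm.
c = a/β₁ = 197.53/0.797 = 247.84 mm; ε'_s = 0.003(c − d')/c = 0.0025 ≥ f_y/E_s = 0.0021, so compression steel does yield.
M_n = (A_s − A'_s) f_y (d − a/2) + A'_s f_y (d − d') = [2347800 × (670 − 98.765) + 571200 × (670 − 42)] × 10⁻⁶ = 1341.15 + 358.71 = 1699.86 kN·m.

M_n ≈ 1700 kN·m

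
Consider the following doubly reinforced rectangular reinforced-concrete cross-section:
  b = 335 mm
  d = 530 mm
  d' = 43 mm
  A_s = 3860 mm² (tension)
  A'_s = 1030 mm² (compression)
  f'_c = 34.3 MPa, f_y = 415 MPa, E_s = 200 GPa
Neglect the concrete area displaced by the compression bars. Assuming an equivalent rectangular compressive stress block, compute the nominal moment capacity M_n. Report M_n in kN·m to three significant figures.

M_n ≈ 760 kN·m

Assume both tension and compression steel yield.
Net tension couple steel: A_s − A'_s = 2830 mm².
a = (A_s − A'_s) f_y / (0.85 f'_c b) = 1174450/(0.85 × 34.3 × 335) = 120.25 mm.
c = a/β₁ = 120.25/0.805 = 149.38 mm; ε'_s = 0.003(c − d')/c = 0.0021 ≥ f_y/E_s = 0.0021, so compression steel does yield.
M_n = (A_s − A'_s) f_y (d − a/2) + A'_s f_y (d − d') = [1174450 × (530 − 60.125) + 427450 × (530 − 43)] × 10⁻⁶ = 551.84 + 208.17 = 760.01 kN·m.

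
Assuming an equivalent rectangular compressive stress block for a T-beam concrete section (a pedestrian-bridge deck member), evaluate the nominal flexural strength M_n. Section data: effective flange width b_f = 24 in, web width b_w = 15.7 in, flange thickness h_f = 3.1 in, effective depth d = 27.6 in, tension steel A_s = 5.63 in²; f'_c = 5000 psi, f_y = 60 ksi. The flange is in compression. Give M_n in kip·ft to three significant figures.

Tension: T = A_s f_y = 5.63 × 60 = 337.8 kips.
Try a within the flange: a = T/(0.85 f'_c b_f) = 337.8/(0.85 × 5 × 24) = 3.312 in.
a = 3.312 > h_f = 3.1 in: the block extends into the web. Split into flange-overhang and web parts.
C_f = 0.85 f'_c (b_f − b_w) h_f = 0.85 × 5 × (24 − 15.7) × 3.1 = 109.4 kips.
Remaining web compression depth: a_w = (T − C_f)/(0.85 f'_c b_w) = (337.8 − 109.4)/(0.85 × 5 × 15.7) = 3.423 in.
M_n = C_f(d − h_f/2) + (T − C_f)(d − a_w/2) = 109.4 × (27.6 − 1.55) + 228.4 × (27.6 − 1.7115) = 2849.9 + 5912.9 = 8762.8 kip·in.
M_n = 8762.8/12 = 730.23 kip·ft.

M_n ≈ 730 kip·ft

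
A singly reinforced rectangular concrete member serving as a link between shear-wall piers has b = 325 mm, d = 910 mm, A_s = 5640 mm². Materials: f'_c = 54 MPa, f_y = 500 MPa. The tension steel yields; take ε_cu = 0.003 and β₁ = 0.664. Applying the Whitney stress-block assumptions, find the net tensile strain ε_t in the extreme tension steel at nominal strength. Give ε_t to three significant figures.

ε_t ≈ 0.00659

a = A_s f_y/(0.85 f'_c b) = 189.04 mm.
β₁ = 0.664, so c = a/β₁ = 189.04/0.664 = 284.70 mm.
From the linear strain diagram with ε_cu = 0.003: ε_t = 0.003 (d − c)/c = 0.003 × (910 − 284.70)/284.70 = 0.00659.
Since ε_t ≥ 0.005, the section is tension-controlled.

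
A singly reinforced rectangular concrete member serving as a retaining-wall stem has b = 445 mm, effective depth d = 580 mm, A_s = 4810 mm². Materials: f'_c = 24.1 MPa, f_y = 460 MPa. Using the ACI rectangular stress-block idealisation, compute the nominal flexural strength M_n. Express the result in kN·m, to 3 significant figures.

M_n ≈ 1010 kN·m

T = A_s f_y = 4810 × 460 = 2212600 N = 2212.6 kN.
From C = T: a = T/(0.85 f'_c b) = 2212600/(0.85 × 24.1 × 445) = 242.72 mm.
M_n = T(d − a/2) = 2212.6 kN × (580 − 121.36) mm = 1014.79 kN·m.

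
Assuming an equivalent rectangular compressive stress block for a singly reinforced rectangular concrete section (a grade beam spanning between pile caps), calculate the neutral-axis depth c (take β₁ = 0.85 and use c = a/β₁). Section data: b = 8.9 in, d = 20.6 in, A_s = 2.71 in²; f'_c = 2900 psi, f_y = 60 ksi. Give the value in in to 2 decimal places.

T = A_s f_y = 2.71 × 60 = 162.6 kips.
a = T/(0.85 f'_c b) = 162.6/(0.85 × 2.9 × 8.9) = 7.4116 in.
With β₁ = 0.85, c = a/β₁ = 7.4116/0.85 = 8.72 in.

c ≈ 8.72 in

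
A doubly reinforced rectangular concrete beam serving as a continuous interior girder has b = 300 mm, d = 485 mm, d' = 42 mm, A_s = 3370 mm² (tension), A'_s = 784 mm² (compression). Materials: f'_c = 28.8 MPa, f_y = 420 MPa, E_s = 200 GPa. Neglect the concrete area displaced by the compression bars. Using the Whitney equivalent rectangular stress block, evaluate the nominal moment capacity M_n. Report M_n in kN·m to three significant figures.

Assume both tension and compression steel yield.
Net tension couple steel: A_s − A'_s = 2586 mm².
a = (A_s − A'_s) f_y / (0.85 f'_c b) = 1086120/(0.85 × 28.8 × 300) = 147.89 mm.
c = a/β₁ = 147.89/0.844 = 175.23 mm; ε'_s = 0.003(c − d')/c = 0.0023 ≥ f_y/E_s = 0.0021, so compression steel does yield.
M_n = (A_s − A'_s) f_y (d − a/2) + A'_s f_y (d − d') = [1086120 × (485 − 73.945) + 329280 × (485 − 42)] × 10⁻⁶ = 446.46 + 145.87 = 592.33 kN·m.

M_n ≈ 592 kN·m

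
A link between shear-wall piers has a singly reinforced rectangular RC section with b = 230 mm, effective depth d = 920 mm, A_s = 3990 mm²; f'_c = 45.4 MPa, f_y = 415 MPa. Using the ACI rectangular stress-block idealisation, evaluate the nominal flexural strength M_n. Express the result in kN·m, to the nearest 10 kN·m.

T = A_s f_y = 3990 × 415 = 1655850 N = 1655.85 kN.
From C = T: a = T/(0.85 f'_c b) = 1655850/(0.85 × 45.4 × 230) = 186.56 mm.
M_n = T(d − a/2) = 1655.85 kN × (920 − 93.28) mm = 1368.92 kN·m.

M_n ≈ 1370 kN·m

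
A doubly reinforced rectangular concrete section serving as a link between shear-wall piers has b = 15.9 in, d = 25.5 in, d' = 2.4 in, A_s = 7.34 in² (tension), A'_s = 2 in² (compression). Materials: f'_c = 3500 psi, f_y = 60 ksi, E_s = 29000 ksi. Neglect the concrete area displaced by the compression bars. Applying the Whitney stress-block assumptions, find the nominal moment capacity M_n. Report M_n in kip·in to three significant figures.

Assume both steels yield.
a = (A_s − A'_s) f_y/(0.85 f'_c b) = (7.34 − 2) × 60/(0.85 × 3.5 × 15.9) = 6.773 in.
c = a/β₁ = 6.773/0.85 = 7.968 in; ε'_s = 0.003(c − d')/c = 0.0021 ≥ ε_y = 0.0021, so the compression steel yields.
M_n = (A_s − A'_s) f_y (d − a/2) + A'_s f_y (d − d') = 320.4 × (25.5 − 3.3865) + 120 × (25.5 − 2.4) = 7085.2 + 2772.0 = 9857.2 kip·in.

M_n ≈ 9860 kip·in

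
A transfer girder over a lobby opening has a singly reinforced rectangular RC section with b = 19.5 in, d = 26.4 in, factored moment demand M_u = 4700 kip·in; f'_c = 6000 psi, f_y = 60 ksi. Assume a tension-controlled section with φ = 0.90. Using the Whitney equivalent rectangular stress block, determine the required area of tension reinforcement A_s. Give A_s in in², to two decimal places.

A_s ≈ 3.43 in²

M_n = M_u/φ = 4700/0.90 = 5222.22 kip·in.
From M_n = 0.85 f'_c a b (d − a/2):
a = d − √(d² − 2M_n/(0.85 f'_c b)) = 26.4 − √(26.4² − 2 × 5222.22/(0.85 × 6 × 19.5)) = 2.070 in.
A_s = 0.85 f'_c a b / f_y = 0.85 × 6 × 2.070 × 19.5 / 60 = 3.431 in².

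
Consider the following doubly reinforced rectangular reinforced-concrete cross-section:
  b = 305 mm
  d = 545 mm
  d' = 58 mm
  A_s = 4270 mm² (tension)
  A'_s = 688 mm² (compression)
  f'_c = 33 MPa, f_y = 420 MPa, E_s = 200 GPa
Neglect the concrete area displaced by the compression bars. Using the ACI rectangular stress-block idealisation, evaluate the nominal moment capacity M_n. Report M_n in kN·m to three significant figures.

M_n ≈ 828 kN·m

Assume both tension and compression steel yield.
Net tension couple steel: A_s − A'_s = 3582 mm².
a = (A_s − A'_s) f_y / (0.85 f'_c b) = 1504440/(0.85 × 33 × 305) = 175.85 mm.
c = a/β₁ = 175.85/0.814 = 216.03 mm; ε'_s = 0.003(c − d')/c = 0.0022 ≥ f_y/E_s = 0.0021, so compression steel does yield.
M_n = (A_s − A'_s) f_y (d − a/2) + A'_s f_y (d − d') = [1504440 × (545 − 87.925) + 288960 × (545 − 58)] × 10⁻⁶ = 687.64 + 140.72 = 828.36 kN·m.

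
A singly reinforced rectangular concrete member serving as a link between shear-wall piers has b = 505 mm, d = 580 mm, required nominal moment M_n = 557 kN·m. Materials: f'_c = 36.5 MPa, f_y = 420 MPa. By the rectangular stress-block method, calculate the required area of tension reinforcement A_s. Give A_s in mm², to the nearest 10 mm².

A_s ≈ 2420 mm²

With M_n = 0.85 f'_c a b (d − a/2), solve the quadratic for a:
a = d − √(d² − 2M_n/(0.85 f'_c b)) = 580 − √(580² − 2 × 557×10⁶/(0.85 × 36.5 × 505)) = 64.93 mm.
A_s = 0.85 f'_c a b / f_y = 0.85 × 36.5 × 64.93 × 505 / 420 = 2422.1 mm².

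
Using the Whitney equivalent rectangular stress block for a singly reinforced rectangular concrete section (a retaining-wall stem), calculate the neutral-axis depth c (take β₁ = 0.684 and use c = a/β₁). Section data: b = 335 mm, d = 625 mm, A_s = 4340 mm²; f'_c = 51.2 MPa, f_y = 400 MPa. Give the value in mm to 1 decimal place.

T = A_s f_y = 4340 × 400 = 1736000 N = 1736 kN.
Setting C = 0.85 f'_c a b equal to T: a = 1736000/(0.85 × 51.2 × 335) = 119.074 mm.
With β₁ = 0.684, c = a/β₁ = 119.074/0.684 = 174.1 mm.

c ≈ 174.1 mm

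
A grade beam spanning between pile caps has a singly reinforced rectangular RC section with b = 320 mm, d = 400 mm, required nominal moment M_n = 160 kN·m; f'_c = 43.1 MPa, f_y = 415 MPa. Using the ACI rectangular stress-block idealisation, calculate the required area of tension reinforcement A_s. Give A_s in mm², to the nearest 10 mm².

With M_n = 0.85 f'_c a b (d − a/2), solve the quadratic for a:
a = d − √(d² − 2M_n/(0.85 f'_c b)) = 400 − √(400² − 2 × 160×10⁶/(0.85 × 43.1 × 320)) = 35.71 mm.
A_s = 0.85 f'_c a b / f_y = 0.85 × 43.1 × 35.71 × 320 / 415 = 1008.8 mm².

A_s ≈ 1010 mm²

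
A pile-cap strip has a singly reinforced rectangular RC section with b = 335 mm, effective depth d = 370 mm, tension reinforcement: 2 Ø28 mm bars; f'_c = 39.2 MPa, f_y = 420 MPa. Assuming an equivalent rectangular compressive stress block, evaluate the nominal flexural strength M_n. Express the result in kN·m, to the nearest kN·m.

M_n ≈ 179 kN·m

A_s = 2 × 616 = 1232 mm².
T = A_s f_y = 1232 × 420 = 517440 N = 517.44 kN.
From C = T: a = T/(0.85 f'_c b) = 517440/(0.85 × 39.2 × 335) = 46.36 mm.
M_n = T(d − a/2) = 517.44 kN × (370 − 23.18) mm = 179.46 kN·m.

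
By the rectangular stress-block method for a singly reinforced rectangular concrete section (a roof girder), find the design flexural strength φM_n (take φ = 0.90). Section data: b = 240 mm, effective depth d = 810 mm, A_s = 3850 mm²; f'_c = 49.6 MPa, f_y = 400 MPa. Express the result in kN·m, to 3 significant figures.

φM_n ≈ 1020 kN·m

T = A_s f_y = 3850 × 400 = 1540000 N = 1540 kN.
From C = T: a = T/(0.85 f'_c b) = 1540000/(0.85 × 49.6 × 240) = 152.20 mm.
M_n = T(d − a/2) = 1540 kN × (810 − 76.1) mm = 1130.21 kN·m.
φM_n = 0.90 × 1130.21 = 1017.19 kN·m.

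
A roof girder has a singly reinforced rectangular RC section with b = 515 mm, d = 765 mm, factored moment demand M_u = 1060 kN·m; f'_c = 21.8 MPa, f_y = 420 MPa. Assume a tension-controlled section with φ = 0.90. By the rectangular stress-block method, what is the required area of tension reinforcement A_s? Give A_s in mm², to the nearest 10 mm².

M_n = M_u/φ = 1060/0.90 = 1177.78 kN·m.
With M_n = 0.85 f'_c a b (d − a/2), solve the quadratic for a:
a = d − √(d² − 2M_n/(0.85 f'_c b)) = 765 − √(765² − 2 × 1177.78×10⁶/(0.85 × 21.8 × 515)) = 183.29 mm.
A_s = 0.85 f'_c a b / f_y = 0.85 × 21.8 × 183.29 × 515 / 420 = 4164.6 mm².

A_s ≈ 4160 mm²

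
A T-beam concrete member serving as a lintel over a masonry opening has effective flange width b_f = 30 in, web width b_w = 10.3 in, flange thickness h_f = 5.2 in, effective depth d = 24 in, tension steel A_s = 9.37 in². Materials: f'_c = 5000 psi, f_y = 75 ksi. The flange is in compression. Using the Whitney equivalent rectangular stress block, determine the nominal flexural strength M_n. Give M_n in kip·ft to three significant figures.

Tension: T = A_s f_y = 9.37 × 75 = 702.75 kips.
Try a within the flange: a = T/(0.85 f'_c b_f) = 702.75/(0.85 × 5 × 30) = 5.512 in.
a = 5.512 > h_f = 5.2 in: the block extends into the web. Split into flange-overhang and web parts.
C_f = 0.85 f'_c (b_f − b_w) h_f = 0.85 × 5 × (30 − 10.3) × 5.2 = 435.4 kips.
Remaining web compression depth: a_w = (T − C_f)/(0.85 f'_c b_w) = (702.75 − 435.4)/(0.85 × 5 × 10.3) = 6.107 in.
M_n = C_f(d − h_f/2) + (T − C_f)(d − a_w/2) = 435.4 × (24 − 2.6) + 267.35 × (24 − 3.0535) = 9317.6 + 5600.0 = 14917.6 kip·in.
M_n = 14917.6/12 = 1243.13 kip·ft.

M_n ≈ 1240 kip·ft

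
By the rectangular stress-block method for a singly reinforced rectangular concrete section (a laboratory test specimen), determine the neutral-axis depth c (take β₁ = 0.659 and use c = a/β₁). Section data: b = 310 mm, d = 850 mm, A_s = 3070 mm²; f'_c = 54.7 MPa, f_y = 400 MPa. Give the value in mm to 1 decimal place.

c ≈ 129.3 mm

T = A_s f_y = 3070 × 400 = 1228000 N = 1228 kN.
Setting C = 0.85 f'_c a b equal to T: a = 1228000/(0.85 × 54.7 × 310) = 85.198 mm.
With β₁ = 0.659, c = a/β₁ = 85.198/0.659 = 129.3 mm.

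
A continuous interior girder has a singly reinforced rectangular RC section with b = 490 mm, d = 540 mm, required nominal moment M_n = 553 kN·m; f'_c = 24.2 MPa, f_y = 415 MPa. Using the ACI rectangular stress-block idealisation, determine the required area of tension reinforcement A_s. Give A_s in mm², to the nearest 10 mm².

With M_n = 0.85 f'_c a b (d − a/2), solve the quadratic for a:
a = d − √(d² − 2M_n/(0.85 f'_c b)) = 540 − √(540² − 2 × 553×10⁶/(0.85 × 24.2 × 490)) = 113.54 mm.
A_s = 0.85 f'_c a b / f_y = 0.85 × 24.2 × 113.54 × 490 / 415 = 2757.6 mm².

A_s ≈ 2760 mm²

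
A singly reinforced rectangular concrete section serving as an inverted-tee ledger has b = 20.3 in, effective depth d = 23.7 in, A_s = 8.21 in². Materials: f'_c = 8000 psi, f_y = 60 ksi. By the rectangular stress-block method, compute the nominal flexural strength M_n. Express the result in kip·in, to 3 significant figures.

T = A_s f_y = 8.21 × 60 = 492.6 kips.
a = T/(0.85 f'_c b) = 492.6/(0.85 × 8 × 20.3) = 3.569 in.
M_n = T(d − a/2) = 492.6 × (23.7 − 1.7845) = 10795.6 kip·in.

M_n ≈ 10800 kip·in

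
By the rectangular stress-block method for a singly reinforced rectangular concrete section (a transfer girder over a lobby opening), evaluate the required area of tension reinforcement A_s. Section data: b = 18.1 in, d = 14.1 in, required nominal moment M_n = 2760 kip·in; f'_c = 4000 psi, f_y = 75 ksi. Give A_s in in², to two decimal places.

From M_n = 0.85 f'_c a b (d − a/2):
a = d − √(d² − 2M_n/(0.85 f'_c b)) = 14.1 − √(14.1² − 2 × 2760/(0.85 × 4 × 18.1)) = 3.654 in.
A_s = 0.85 f'_c a b / f_y = 0.85 × 4 × 3.654 × 18.1 / 75 = 2.998 in².

A_s ≈ 3.00 in²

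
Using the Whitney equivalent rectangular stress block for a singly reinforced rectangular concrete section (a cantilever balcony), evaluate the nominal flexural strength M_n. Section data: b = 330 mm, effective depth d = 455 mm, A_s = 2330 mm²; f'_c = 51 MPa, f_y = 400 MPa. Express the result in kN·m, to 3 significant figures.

M_n ≈ 394 kN·m

T = A_s f_y = 2330 × 400 = 932000 N = 932 kN.
From C = T: a = T/(0.85 f'_c b) = 932000/(0.85 × 51 × 330) = 65.15 mm.
M_n = T(d − a/2) = 932 kN × (455 − 32.575) mm = 393.70 kN·m.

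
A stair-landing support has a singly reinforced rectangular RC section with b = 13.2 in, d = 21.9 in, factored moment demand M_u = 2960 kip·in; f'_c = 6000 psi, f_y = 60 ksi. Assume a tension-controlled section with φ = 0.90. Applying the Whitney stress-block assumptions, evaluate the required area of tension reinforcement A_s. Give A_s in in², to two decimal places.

A_s ≈ 2.65 in²

M_n = M_u/φ = 2960/0.90 = 3288.89 kip·in.
From M_n = 0.85 f'_c a b (d − a/2):
a = d − √(d² − 2M_n/(0.85 f'_c b)) = 21.9 − √(21.9² − 2 × 3288.89/(0.85 × 6 × 13.2)) = 2.358 in.
A_s = 0.85 f'_c a b / f_y = 0.85 × 6 × 2.358 × 13.2 / 60 = 2.646 in².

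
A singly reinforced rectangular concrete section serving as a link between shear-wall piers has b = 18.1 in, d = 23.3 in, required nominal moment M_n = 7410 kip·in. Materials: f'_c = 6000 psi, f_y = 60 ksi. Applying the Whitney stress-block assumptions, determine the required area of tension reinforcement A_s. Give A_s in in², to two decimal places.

A_s ≈ 5.76 in²

From M_n = 0.85 f'_c a b (d − a/2):
a = d − √(d² − 2M_n/(0.85 f'_c b)) = 23.3 − √(23.3² − 2 × 7410/(0.85 × 6 × 18.1)) = 3.746 in.
A_s = 0.85 f'_c a b / f_y = 0.85 × 6 × 3.746 × 18.1 / 60 = 5.763 in².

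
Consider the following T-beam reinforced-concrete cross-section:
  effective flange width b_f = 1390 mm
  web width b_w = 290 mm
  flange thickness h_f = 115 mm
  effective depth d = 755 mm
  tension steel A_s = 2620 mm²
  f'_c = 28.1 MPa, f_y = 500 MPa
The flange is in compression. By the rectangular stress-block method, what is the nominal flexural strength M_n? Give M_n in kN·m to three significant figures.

Tension: T = A_s f_y = 2620 × 500 = 1310000 N.
Try a within the flange: a = T/(0.85 f'_c b_f) = 1310000/(0.85 × 28.1 × 1390) = 39.46 mm.
Since a = 39.46 ≤ h_f = 115 mm, the stress block lies entirely in the flange; analyse as a rectangular beam of width b_f.
M_n = T(d − a/2) = 1310000 × (755 − 19.73) = 963.20 × 10⁶ N·mm.
M_n = 963.20 kN·m.

M_n ≈ 963 kN·m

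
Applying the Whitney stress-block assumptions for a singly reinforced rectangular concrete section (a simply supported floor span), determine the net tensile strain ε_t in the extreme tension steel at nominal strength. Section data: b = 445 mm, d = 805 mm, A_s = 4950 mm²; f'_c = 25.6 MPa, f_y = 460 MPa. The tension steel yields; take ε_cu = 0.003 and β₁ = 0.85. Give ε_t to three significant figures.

a = A_s f_y/(0.85 f'_c b) = 235.15 mm.
β₁ = 0.85, so c = a/β₁ = 235.15/0.85 = 276.65 mm.
From the linear strain diagram with ε_cu = 0.003: ε_t = 0.003 (d − c)/c = 0.003 × (805 − 276.65)/276.65 = 0.00573.
Since ε_t ≥ 0.005, the section is tension-controlled.

ε_t ≈ 0.00573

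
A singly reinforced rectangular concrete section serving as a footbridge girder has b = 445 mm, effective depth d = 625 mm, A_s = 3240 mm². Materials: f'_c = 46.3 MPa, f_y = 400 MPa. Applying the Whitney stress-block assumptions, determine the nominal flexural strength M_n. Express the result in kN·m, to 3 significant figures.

M_n ≈ 762 kN·m

T = A_s f_y = 3240 × 400 = 1296000 N = 1296 kN.
From C = T: a = T/(0.85 f'_c b) = 1296000/(0.85 × 46.3 × 445) = 74.00 mm.
M_n = T(d − a/2) = 1296 kN × (625 − 37) mm = 762.05 kN·m.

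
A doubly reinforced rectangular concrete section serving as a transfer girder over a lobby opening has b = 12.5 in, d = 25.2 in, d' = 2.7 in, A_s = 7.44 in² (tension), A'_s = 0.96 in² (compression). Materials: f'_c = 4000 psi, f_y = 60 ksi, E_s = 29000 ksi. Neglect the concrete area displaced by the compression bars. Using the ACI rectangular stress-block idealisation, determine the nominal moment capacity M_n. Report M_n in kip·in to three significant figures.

M_n ≈ 9320 kip·in

Assume both steels yield.
a = (A_s − A'_s) f_y/(0.85 f'_c b) = (7.44 − 0.96) × 60/(0.85 × 4 × 12.5) = 9.148 in.
c = a/β₁ = 9.148/0.85 = 10.762 in; ε'_s = 0.003(c − d')/c = 0.0022 ≥ ε_y = 0.0021, so the compression steel yields.
M_n = (A_s − A'_s) f_y (d − a/2) + A'_s f_y (d − d') = 388.8 × (25.2 − 4.574) + 57.6 × (25.2 − 2.7) = 8019.4 + 1296.0 = 9315.4 kip·in.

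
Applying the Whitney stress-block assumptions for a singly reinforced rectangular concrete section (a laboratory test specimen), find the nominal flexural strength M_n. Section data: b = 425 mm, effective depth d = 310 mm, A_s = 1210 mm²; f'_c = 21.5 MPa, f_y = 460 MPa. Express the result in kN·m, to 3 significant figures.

T = A_s f_y = 1210 × 460 = 556600 N = 556.6 kN.
From C = T: a = T/(0.85 f'_c b) = 556600/(0.85 × 21.5 × 425) = 71.66 mm.
M_n = T(d − a/2) = 556.6 kN × (310 − 35.83) mm = 152.60 kN·m.

M_n ≈ 153 kN·m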